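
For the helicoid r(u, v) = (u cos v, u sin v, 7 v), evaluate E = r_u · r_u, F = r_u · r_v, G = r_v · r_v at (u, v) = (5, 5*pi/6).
E = 1;  F = 0;  G = 74

Partials: r_u = (cos(v), sin(v), 0), r_v = (-u*sin(v), u*cos(v), 7). As functions of (u, v):
  E = r_u · r_u = 1,
  F = r_u · r_v = 0,
  G = r_v · r_v = u^2 + 49.
Evaluating at (u, v) = (5, 5*pi/6): E = 1, F = 0, G = 74.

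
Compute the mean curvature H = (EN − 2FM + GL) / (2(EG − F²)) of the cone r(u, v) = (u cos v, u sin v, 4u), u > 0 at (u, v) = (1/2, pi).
H = 4*sqrt(17)/17

With E = 17, F = 0, G = u^2, L = 0, M = 0, N = 4*sqrt(17)*u^2/(17*Abs(u)), assemble
  H = (EN − 2FM + GL) / (2(EG − F²)) = 2*sqrt(17)/(17*Abs(u)).
At (u, v) = (1/2, pi): H = 4*sqrt(17)/17.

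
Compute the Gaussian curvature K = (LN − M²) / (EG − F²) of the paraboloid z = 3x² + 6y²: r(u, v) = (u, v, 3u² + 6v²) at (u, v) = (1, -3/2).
K = 72/130321

Coefficients of the first fundamental form: E = 36*u^2 + 1, F = 72*u*v, G = 144*v^2 + 1.
Coefficients of the second fundamental form: L = 6/sqrt(36*u^2 + 144*v^2 + 1), M = 0, N = 12/sqrt(36*u^2 + 144*v^2 + 1).
Assemble K = (LN − M²)/(EG − F²) = 72/(1296*u^4 + 10368*u^2*v^2 + 72*u^2 + 20736*v^4 + 288*v^2 + 1). At (u, v) = (1, -3/2): K = 72/130321.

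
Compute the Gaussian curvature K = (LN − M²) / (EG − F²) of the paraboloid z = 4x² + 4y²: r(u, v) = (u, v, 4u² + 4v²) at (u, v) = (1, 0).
K = 64/4225

Coefficients of the first fundamental form: E = 64*u^2 + 1, F = 64*u*v, G = 64*v^2 + 1.
Coefficients of the second fundamental form: L = 8/sqrt(64*u^2 + 64*v^2 + 1), M = 0, N = 8/sqrt(64*u^2 + 64*v^2 + 1).
Assemble K = (LN − M²)/(EG − F²) = 64/(4096*u^4 + 8192*u^2*v^2 + 128*u^2 + 4096*v^4 + 128*v^2 + 1). At (u, v) = (1, 0): K = 64/4225.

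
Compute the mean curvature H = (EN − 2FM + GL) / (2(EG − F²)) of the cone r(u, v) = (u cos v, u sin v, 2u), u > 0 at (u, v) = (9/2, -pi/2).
H = 2*sqrt(5)/45

With E = 5, F = 0, G = u^2, L = 0, M = 0, N = 2*sqrt(5)*u^2/(5*Abs(u)), assemble
  H = (EN − 2FM + GL) / (2(EG − F²)) = sqrt(5)/(5*Abs(u)).
At (u, v) = (9/2, -pi/2): H = 2*sqrt(5)/45.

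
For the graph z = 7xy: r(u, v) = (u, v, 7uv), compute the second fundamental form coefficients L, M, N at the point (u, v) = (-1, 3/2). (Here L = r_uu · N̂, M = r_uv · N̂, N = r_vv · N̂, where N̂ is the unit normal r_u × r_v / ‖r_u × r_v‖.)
L = 0;  M = 14*sqrt(641)/641;  N = 0

Compute the unit normal N̂(u, v) = (-7*v/sqrt(49*u^2 + 49*v^2 + 1), -7*u/sqrt(49*u^2 + 49*v^2 + 1), 1/sqrt(49*u^2 + 49*v^2 + 1)), and the second partials r_uu, r_uv, r_vv. Take dot products:
  L(u, v) = r_uu · N̂ = 0,
  M(u, v) = r_uv · N̂ = 7/sqrt(49*u^2 + 49*v^2 + 1),
  N(u, v) = r_vv · N̂ = 0.
Evaluating at (u, v) = (-1, 3/2):
  L = 0, M = 14*sqrt(641)/641, N = 0.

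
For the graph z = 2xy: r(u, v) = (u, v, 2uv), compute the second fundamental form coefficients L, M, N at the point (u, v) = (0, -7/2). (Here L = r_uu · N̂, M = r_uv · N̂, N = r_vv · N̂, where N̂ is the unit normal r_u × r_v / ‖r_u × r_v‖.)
L = 0;  M = sqrt(2)/5;  N = 0

Compute the unit normal N̂(u, v) = (-2*v/sqrt(4*u^2 + 4*v^2 + 1), -2*u/sqrt(4*u^2 + 4*v^2 + 1), 1/sqrt(4*u^2 + 4*v^2 + 1)), and the second partials r_uu, r_uv, r_vv. Take dot products:
  L(u, v) = r_uu · N̂ = 0,
  M(u, v) = r_uv · N̂ = 2/sqrt(4*u^2 + 4*v^2 + 1),
  N(u, v) = r_vv · N̂ = 0.
Evaluating at (u, v) = (0, -7/2):
  L = 0, M = sqrt(2)/5, N = 0.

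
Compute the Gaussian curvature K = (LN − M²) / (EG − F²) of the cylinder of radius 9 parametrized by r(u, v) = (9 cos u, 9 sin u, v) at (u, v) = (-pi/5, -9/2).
K = 0

Coefficients of the first fundamental form: E = 81, F = 0, G = 1.
Coefficients of the second fundamental form: L = -9, M = 0, N = 0.
Assemble K = (LN − M²)/(EG − F²) = 0. At (u, v) = (-pi/5, -9/2): K = 0.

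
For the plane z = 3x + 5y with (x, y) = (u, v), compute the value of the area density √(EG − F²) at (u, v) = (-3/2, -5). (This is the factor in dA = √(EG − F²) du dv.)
√(EG − F²)|_{(-3/2, -5)} = sqrt(35)

E = 10, F = 15, G = 26, so EG − F² = 35. Taking the positive square root: √(EG − F²) = sqrt(35). At (u, v) = (-3/2, -5): sqrt(35).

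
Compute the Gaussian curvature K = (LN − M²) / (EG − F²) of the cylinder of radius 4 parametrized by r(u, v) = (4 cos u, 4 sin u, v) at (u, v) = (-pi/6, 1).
K = 0

Coefficients of the first fundamental form: E = 16, F = 0, G = 1.
Coefficients of the second fundamental form: L = -4, M = 0, N = 0.
Assemble K = (LN − M²)/(EG − F²) = 0. At (u, v) = (-pi/6, 1): K = 0.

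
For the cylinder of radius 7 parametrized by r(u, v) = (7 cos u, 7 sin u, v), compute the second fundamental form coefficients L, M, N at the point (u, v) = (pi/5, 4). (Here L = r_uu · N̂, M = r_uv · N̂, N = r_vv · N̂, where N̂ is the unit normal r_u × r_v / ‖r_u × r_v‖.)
L = -7;  M = 0;  N = 0

Compute the unit normal N̂(u, v) = (cos(u), sin(u), 0), and the second partials r_uu, r_uv, r_vv. Take dot products:
  L(u, v) = r_uu · N̂ = -7,
  M(u, v) = r_uv · N̂ = 0,
  N(u, v) = r_vv · N̂ = 0.
Evaluating at (u, v) = (pi/5, 4):
  L = -7, M = 0, N = 0.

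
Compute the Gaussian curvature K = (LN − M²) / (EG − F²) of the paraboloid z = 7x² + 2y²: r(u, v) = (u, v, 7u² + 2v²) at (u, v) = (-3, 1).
K = 56/3171961

Coefficients of the first fundamental form: E = 196*u^2 + 1, F = 56*u*v, G = 16*v^2 + 1.
Coefficients of the second fundamental form: L = 14/sqrt(196*u^2 + 16*v^2 + 1), M = 0, N = 4/sqrt(196*u^2 + 16*v^2 + 1).
Assemble K = (LN − M²)/(EG − F²) = 56/(38416*u^4 + 6272*u^2*v^2 + 392*u^2 + 256*v^4 + 32*v^2 + 1). At (u, v) = (-3, 1): K = 56/3171961.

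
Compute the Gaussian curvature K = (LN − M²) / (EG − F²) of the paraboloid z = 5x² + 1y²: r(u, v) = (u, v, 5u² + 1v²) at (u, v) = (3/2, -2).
K = 5/14641

Coefficients of the first fundamental form: E = 100*u^2 + 1, F = 20*u*v, G = 4*v^2 + 1.
Coefficients of the second fundamental form: L = 10/sqrt(100*u^2 + 4*v^2 + 1), M = 0, N = 2/sqrt(100*u^2 + 4*v^2 + 1).
Assemble K = (LN − M²)/(EG − F²) = 20/(10000*u^4 + 800*u^2*v^2 + 200*u^2 + 16*v^4 + 8*v^2 + 1). At (u, v) = (3/2, -2): K = 5/14641.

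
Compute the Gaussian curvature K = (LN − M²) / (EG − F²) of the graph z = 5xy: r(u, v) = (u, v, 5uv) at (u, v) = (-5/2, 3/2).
K = -100/182329

Coefficients of the first fundamental form: E = 25*v^2 + 1, F = 25*u*v, G = 25*u^2 + 1.
Coefficients of the second fundamental form: L = 0, M = 5/sqrt(25*u^2 + 25*v^2 + 1), N = 0.
Assemble K = (LN − M²)/(EG − F²) = -25/(625*u^4 + 1250*u^2*v^2 + 50*u^2 + 625*v^4 + 50*v^2 + 1). At (u, v) = (-5/2, 3/2): K = -100/182329.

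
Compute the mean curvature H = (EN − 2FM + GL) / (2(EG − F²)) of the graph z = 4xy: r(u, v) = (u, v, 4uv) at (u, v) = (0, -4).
H = 0

With E = 16*v^2 + 1, F = 16*u*v, G = 16*u^2 + 1, L = 0, M = 4/sqrt(16*u^2 + 16*v^2 + 1), N = 0, assemble
  H = (EN − 2FM + GL) / (2(EG − F²)) = -64*u*v/(16*u^2 + 16*v^2 + 1)^(3/2).
At (u, v) = (0, -4): H = 0.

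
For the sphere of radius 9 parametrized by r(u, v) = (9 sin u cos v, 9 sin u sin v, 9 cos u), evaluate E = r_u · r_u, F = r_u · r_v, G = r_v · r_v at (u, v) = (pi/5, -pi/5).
E = 81;  F = 0;  G = 405/8 - 81*sqrt(5)/8

Partials: r_u = (9*cos(u)*cos(v), 9*sin(v)*cos(u), -9*sin(u)), r_v = (-9*sin(u)*sin(v), 9*sin(u)*cos(v), 0). As functions of (u, v):
  E = r_u · r_u = 81,
  F = r_u · r_v = 0,
  G = r_v · r_v = 81*sin(u)^2.
Evaluating at (u, v) = (pi/5, -pi/5): E = 81, F = 0, G = 405/8 - 81*sqrt(5)/8.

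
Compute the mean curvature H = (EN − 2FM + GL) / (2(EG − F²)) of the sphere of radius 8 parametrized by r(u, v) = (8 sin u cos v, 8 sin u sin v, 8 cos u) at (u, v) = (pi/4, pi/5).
H = -1/8

With E = 64, F = 0, G = 64*sin(u)^2, L = -8*sin(u)/Abs(sin(u)), M = 0, N = -8*sin(u)^3/Abs(sin(u)), assemble
  H = (EN − 2FM + GL) / (2(EG − F²)) = -sin(u)/(8*Abs(sin(u))).
At (u, v) = (pi/4, pi/5): H = -1/8.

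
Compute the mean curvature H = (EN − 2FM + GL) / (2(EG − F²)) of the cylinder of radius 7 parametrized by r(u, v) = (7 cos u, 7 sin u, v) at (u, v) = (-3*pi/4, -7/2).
H = -1/14

With E = 49, F = 0, G = 1, L = -7, M = 0, N = 0, assemble
  H = (EN − 2FM + GL) / (2(EG − F²)) = -1/14.
At (u, v) = (-3*pi/4, -7/2): H = -1/14.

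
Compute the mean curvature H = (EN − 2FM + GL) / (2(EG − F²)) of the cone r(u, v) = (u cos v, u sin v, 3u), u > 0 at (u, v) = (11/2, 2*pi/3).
H = 3*sqrt(10)/110

With E = 10, F = 0, G = u^2, L = 0, M = 0, N = 3*sqrt(10)*u^2/(10*Abs(u)), assemble
  H = (EN − 2FM + GL) / (2(EG − F²)) = 3*sqrt(10)/(20*Abs(u)).
At (u, v) = (11/2, 2*pi/3): H = 3*sqrt(10)/110.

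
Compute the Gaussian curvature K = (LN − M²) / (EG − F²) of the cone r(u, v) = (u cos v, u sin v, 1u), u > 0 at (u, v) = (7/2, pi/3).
K = 0

Coefficients of the first fundamental form: E = 2, F = 0, G = u^2.
Coefficients of the second fundamental form: L = 0, M = 0, N = sqrt(2)*u^2/(2*Abs(u)).
Assemble K = (LN − M²)/(EG − F²) = 0. At (u, v) = (7/2, pi/3): K = 0.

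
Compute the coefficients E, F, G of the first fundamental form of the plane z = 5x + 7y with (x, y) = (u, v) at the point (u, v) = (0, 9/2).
E = 26;  F = 35;  G = 50

Partials: r_u = (1, 0, 5), r_v = (0, 1, 7). As functions of (u, v):
  E = r_u · r_u = 26,
  F = r_u · r_v = 35,
  G = r_v · r_v = 50.
Evaluating at (u, v) = (0, 9/2): E = 26, F = 35, G = 50.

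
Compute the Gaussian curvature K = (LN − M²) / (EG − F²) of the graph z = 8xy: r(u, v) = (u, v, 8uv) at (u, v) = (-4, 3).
K = -64/2563201

Coefficients of the first fundamental form: E = 64*v^2 + 1, F = 64*u*v, G = 64*u^2 + 1.
Coefficients of the second fundamental form: L = 0, M = 8/sqrt(64*u^2 + 64*v^2 + 1), N = 0.
Assemble K = (LN − M²)/(EG − F²) = -64/(4096*u^4 + 8192*u^2*v^2 + 128*u^2 + 4096*v^4 + 128*v^2 + 1). At (u, v) = (-4, 3): K = -64/2563201.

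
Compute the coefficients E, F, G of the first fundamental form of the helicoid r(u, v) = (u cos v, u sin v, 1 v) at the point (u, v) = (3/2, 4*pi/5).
E = 1;  F = 0;  G = 13/4

Partials: r_u = (cos(v), sin(v), 0), r_v = (-u*sin(v), u*cos(v), 1). As functions of (u, v):
  E = r_u · r_u = 1,
  F = r_u · r_v = 0,
  G = r_v · r_v = u^2 + 1.
Evaluating at (u, v) = (3/2, 4*pi/5): E = 1, F = 0, G = 13/4.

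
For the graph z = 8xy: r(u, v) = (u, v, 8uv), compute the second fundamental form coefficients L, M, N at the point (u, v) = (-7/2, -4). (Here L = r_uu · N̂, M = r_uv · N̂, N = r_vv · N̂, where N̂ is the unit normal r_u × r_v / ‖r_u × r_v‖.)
L = 0;  M = 8*sqrt(201)/603;  N = 0

Compute the unit normal N̂(u, v) = (-8*v/sqrt(64*u^2 + 64*v^2 + 1), -8*u/sqrt(64*u^2 + 64*v^2 + 1), 1/sqrt(64*u^2 + 64*v^2 + 1)), and the second partials r_uu, r_uv, r_vv. Take dot products:
  L(u, v) = r_uu · N̂ = 0,
  M(u, v) = r_uv · N̂ = 8/sqrt(64*u^2 + 64*v^2 + 1),
  N(u, v) = r_vv · N̂ = 0.
Evaluating at (u, v) = (-7/2, -4):
  L = 0, M = 8*sqrt(201)/603, N = 0.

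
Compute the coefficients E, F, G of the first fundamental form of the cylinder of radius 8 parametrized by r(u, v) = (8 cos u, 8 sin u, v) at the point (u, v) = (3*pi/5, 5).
E = 64;  F = 0;  G = 1

Partials: r_u = (-8*sin(u), 8*cos(u), 0), r_v = (0, 0, 1). As functions of (u, v):
  E = r_u · r_u = 64,
  F = r_u · r_v = 0,
  G = r_v · r_v = 1.
Evaluating at (u, v) = (3*pi/5, 5): E = 64, F = 0, G = 1.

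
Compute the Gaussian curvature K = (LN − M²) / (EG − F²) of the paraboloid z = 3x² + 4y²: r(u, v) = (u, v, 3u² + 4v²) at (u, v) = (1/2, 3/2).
K = 12/5929

Coefficients of the first fundamental form: E = 36*u^2 + 1, F = 48*u*v, G = 64*v^2 + 1.
Coefficients of the second fundamental form: L = 6/sqrt(36*u^2 + 64*v^2 + 1), M = 0, N = 8/sqrt(36*u^2 + 64*v^2 + 1).
Assemble K = (LN − M²)/(EG − F²) = 48/(1296*u^4 + 4608*u^2*v^2 + 72*u^2 + 4096*v^4 + 128*v^2 + 1). At (u, v) = (1/2, 3/2): K = 12/5929.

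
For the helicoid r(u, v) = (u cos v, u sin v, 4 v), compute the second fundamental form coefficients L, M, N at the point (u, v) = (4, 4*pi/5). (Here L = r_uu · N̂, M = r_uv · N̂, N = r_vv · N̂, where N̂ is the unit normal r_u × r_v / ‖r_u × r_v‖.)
L = 0;  M = -sqrt(2)/2;  N = 0

Compute the unit normal N̂(u, v) = (4*sin(v)/sqrt(u^2 + 16), -4*cos(v)/sqrt(u^2 + 16), u/sqrt(u^2 + 16)), and the second partials r_uu, r_uv, r_vv. Take dot products:
  L(u, v) = r_uu · N̂ = 0,
  M(u, v) = r_uv · N̂ = -4/sqrt(u^2 + 16),
  N(u, v) = r_vv · N̂ = 0.
Evaluating at (u, v) = (4, 4*pi/5):
  L = 0, M = -sqrt(2)/2, N = 0.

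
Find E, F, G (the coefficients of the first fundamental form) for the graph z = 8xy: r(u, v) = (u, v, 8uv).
E = 64*v^2 + 1;  F = 64*u*v;  G = 64*u^2 + 1

Compute partials: r_u = (1, 0, 8*v), r_v = (0, 1, 8*u). Then
  E = r_u · r_u = 64*v^2 + 1,
  F = r_u · r_v = 64*u*v,
  G = r_v · r_v = 64*u^2 + 1.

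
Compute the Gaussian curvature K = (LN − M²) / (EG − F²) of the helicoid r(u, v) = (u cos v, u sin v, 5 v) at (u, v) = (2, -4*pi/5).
K = -25/841

Coefficients of the first fundamental form: E = 1, F = 0, G = u^2 + 25.
Coefficients of the second fundamental form: L = 0, M = -5/sqrt(u^2 + 25), N = 0.
Assemble K = (LN − M²)/(EG − F²) = -25/(u^2 + 25)^2. At (u, v) = (2, -4*pi/5): K = -25/841.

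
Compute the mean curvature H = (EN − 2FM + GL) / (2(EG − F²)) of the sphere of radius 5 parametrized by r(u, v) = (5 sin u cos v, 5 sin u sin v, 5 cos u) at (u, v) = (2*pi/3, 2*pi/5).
H = -1/5

With E = 25, F = 0, G = 25*sin(u)^2, L = -5*sin(u)/Abs(sin(u)), M = 0, N = -5*sin(u)^3/Abs(sin(u)), assemble
  H = (EN − 2FM + GL) / (2(EG − F²)) = -sin(u)/(5*Abs(sin(u))).
At (u, v) = (2*pi/3, 2*pi/5): H = -1/5.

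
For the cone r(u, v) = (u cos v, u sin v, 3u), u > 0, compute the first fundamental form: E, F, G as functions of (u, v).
E = 10;  F = 0;  G = u^2

Compute partials: r_u = (cos(v), sin(v), 3), r_v = (-u*sin(v), u*cos(v), 0). Then
  E = r_u · r_u = 10,
  F = r_u · r_v = 0,
  G = r_v · r_v = u^2.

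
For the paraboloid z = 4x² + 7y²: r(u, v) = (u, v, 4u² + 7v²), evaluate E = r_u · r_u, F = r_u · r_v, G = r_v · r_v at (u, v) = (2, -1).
E = 257;  F = -224;  G = 197

Partials: r_u = (1, 0, 8*u), r_v = (0, 1, 14*v). As functions of (u, v):
  E = r_u · r_u = 64*u^2 + 1,
  F = r_u · r_v = 112*u*v,
  G = r_v · r_v = 196*v^2 + 1.
Evaluating at (u, v) = (2, -1): E = 257, F = -224, G = 197.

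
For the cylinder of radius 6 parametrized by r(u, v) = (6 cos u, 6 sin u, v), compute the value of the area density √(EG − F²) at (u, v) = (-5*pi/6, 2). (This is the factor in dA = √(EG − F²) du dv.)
√(EG − F²)|_{(-5*pi/6, 2)} = 6

E = 36, F = 0, G = 1, so EG − F² = 36. Taking the positive square root: √(EG − F²) = 6. At (u, v) = (-5*pi/6, 2): 6.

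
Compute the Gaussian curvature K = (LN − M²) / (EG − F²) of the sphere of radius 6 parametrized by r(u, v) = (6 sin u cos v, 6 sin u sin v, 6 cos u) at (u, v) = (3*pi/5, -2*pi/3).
K = 1/36

Coefficients of the first fundamental form: E = 36, F = 0, G = 36*sin(u)^2.
Coefficients of the second fundamental form: L = -6*sin(u)/Abs(sin(u)), M = 0, N = -6*sin(u)^3/Abs(sin(u)).
Assemble K = (LN − M²)/(EG − F²) = 1/36. At (u, v) = (3*pi/5, -2*pi/3): K = 1/36.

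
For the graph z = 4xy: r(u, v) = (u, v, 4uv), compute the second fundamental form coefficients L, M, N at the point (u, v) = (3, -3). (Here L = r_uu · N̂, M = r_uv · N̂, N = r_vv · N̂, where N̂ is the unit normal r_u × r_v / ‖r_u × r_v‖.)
L = 0;  M = 4/17;  N = 0

Compute the unit normal N̂(u, v) = (-4*v/sqrt(16*u^2 + 16*v^2 + 1), -4*u/sqrt(16*u^2 + 16*v^2 + 1), 1/sqrt(16*u^2 + 16*v^2 + 1)), and the second partials r_uu, r_uv, r_vv. Take dot products:
  L(u, v) = r_uu · N̂ = 0,
  M(u, v) = r_uv · N̂ = 4/sqrt(16*u^2 + 16*v^2 + 1),
  N(u, v) = r_vv · N̂ = 0.
Evaluating at (u, v) = (3, -3):
  L = 0, M = 4/17, N = 0.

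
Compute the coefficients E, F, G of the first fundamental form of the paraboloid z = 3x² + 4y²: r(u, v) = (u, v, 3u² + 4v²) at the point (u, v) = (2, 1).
E = 145;  F = 96;  G = 65

Partials: r_u = (1, 0, 6*u), r_v = (0, 1, 8*v). As functions of (u, v):
  E = r_u · r_u = 36*u^2 + 1,
  F = r_u · r_v = 48*u*v,
  G = r_v · r_v = 64*v^2 + 1.
Evaluating at (u, v) = (2, 1): E = 145, F = 96, G = 65.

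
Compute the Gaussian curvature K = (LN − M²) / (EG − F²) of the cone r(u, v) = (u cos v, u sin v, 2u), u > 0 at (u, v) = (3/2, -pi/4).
K = 0

Coefficients of the first fundamental form: E = 5, F = 0, G = u^2.
Coefficients of the second fundamental form: L = 0, M = 0, N = 2*sqrt(5)*u^2/(5*Abs(u)).
Assemble K = (LN − M²)/(EG − F²) = 0. At (u, v) = (3/2, -pi/4): K = 0.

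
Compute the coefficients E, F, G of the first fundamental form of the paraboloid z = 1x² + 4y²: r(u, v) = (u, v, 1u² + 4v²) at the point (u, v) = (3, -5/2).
E = 37;  F = -120;  G = 401

Partials: r_u = (1, 0, 2*u), r_v = (0, 1, 8*v). As functions of (u, v):
  E = r_u · r_u = 4*u^2 + 1,
  F = r_u · r_v = 16*u*v,
  G = r_v · r_v = 64*v^2 + 1.
Evaluating at (u, v) = (3, -5/2): E = 37, F = -120, G = 401.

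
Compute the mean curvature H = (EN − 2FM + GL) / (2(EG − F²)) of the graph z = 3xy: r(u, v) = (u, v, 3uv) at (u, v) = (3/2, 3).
H = -972*sqrt(409)/167281

With E = 9*v^2 + 1, F = 9*u*v, G = 9*u^2 + 1, L = 0, M = 3/sqrt(9*u^2 + 9*v^2 + 1), N = 0, assemble
  H = (EN − 2FM + GL) / (2(EG − F²)) = -27*u*v/(9*u^2 + 9*v^2 + 1)^(3/2).
At (u, v) = (3/2, 3): H = -972*sqrt(409)/167281.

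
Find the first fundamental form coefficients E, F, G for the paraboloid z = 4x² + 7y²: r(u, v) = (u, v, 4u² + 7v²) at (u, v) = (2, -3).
E = 257;  F = -672;  G = 1765

Partials: r_u = (1, 0, 8*u), r_v = (0, 1, 14*v). As functions of (u, v):
  E = r_u · r_u = 64*u^2 + 1,
  F = r_u · r_v = 112*u*v,
  G = r_v · r_v = 196*v^2 + 1.
Evaluating at (u, v) = (2, -3): E = 257, F = -672, G = 1765.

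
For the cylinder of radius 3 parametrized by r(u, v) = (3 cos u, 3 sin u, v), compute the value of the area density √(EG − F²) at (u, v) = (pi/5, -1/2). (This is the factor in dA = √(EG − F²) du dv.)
√(EG − F²)|_{(pi/5, -1/2)} = 3

E = 9, F = 0, G = 1, so EG − F² = 9. Taking the positive square root: √(EG − F²) = 3. At (u, v) = (pi/5, -1/2): 3.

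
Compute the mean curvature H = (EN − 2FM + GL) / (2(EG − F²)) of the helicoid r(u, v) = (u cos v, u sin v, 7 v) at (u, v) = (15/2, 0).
H = 0

With E = 1, F = 0, G = u^2 + 49, L = 0, M = -7/sqrt(u^2 + 49), N = 0, assemble
  H = (EN − 2FM + GL) / (2(EG − F²)) = 0.
At (u, v) = (15/2, 0): H = 0.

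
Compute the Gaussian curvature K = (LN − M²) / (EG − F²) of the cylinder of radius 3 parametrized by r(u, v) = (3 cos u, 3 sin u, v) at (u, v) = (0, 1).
K = 0

Coefficients of the first fundamental form: E = 9, F = 0, G = 1.
Coefficients of the second fundamental form: L = -3, M = 0, N = 0.
Assemble K = (LN − M²)/(EG − F²) = 0. At (u, v) = (0, 1): K = 0.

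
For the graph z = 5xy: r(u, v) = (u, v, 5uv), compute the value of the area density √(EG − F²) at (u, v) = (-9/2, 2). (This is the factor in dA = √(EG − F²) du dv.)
√(EG − F²)|_{(-9/2, 2)} = sqrt(2429)/2

E = 25*v^2 + 1, F = 25*u*v, G = 25*u^2 + 1, so EG − F² = 25*u^2 + 25*v^2 + 1. Taking the positive square root: √(EG − F²) = sqrt(25*u^2 + 25*v^2 + 1). At (u, v) = (-9/2, 2): sqrt(2429)/2.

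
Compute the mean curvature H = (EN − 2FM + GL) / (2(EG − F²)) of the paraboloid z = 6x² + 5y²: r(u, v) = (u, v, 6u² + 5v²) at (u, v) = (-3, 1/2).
H = 6641*sqrt(1322)/1747684

With E = 144*u^2 + 1, F = 120*u*v, G = 100*v^2 + 1, L = 12/sqrt(144*u^2 + 100*v^2 + 1), M = 0, N = 10/sqrt(144*u^2 + 100*v^2 + 1), assemble
  H = (EN − 2FM + GL) / (2(EG − F²)) = (720*u^2 + 600*v^2 + 11)/(144*u^2 + 100*v^2 + 1)^(3/2).
At (u, v) = (-3, 1/2): H = 6641*sqrt(1322)/1747684.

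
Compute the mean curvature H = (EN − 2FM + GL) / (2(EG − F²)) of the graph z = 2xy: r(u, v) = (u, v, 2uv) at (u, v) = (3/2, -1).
H = 3*sqrt(14)/49

With E = 4*v^2 + 1, F = 4*u*v, G = 4*u^2 + 1, L = 0, M = 2/sqrt(4*u^2 + 4*v^2 + 1), N = 0, assemble
  H = (EN − 2FM + GL) / (2(EG − F²)) = -8*u*v/(4*u^2 + 4*v^2 + 1)^(3/2).
At (u, v) = (3/2, -1): H = 3*sqrt(14)/49.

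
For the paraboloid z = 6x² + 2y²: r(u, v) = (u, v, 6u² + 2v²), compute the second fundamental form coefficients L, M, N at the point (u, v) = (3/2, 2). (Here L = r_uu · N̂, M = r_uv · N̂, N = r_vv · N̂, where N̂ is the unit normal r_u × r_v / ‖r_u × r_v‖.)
L = 12*sqrt(389)/389;  M = 0;  N = 4*sqrt(389)/389

Compute the unit normal N̂(u, v) = (-12*u/sqrt(144*u^2 + 16*v^2 + 1), -4*v/sqrt(144*u^2 + 16*v^2 + 1), 1/sqrt(144*u^2 + 16*v^2 + 1)), and the second partials r_uu, r_uv, r_vv. Take dot products:
  L(u, v) = r_uu · N̂ = 12/sqrt(144*u^2 + 16*v^2 + 1),
  M(u, v) = r_uv · N̂ = 0,
  N(u, v) = r_vv · N̂ = 4/sqrt(144*u^2 + 16*v^2 + 1).
Evaluating at (u, v) = (3/2, 2):
  L = 12*sqrt(389)/389, M = 0, N = 4*sqrt(389)/389.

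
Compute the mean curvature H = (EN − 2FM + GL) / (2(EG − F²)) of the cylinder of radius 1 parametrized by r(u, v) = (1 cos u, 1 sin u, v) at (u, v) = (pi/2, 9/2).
H = -1/2

With E = 1, F = 0, G = 1, L = -1, M = 0, N = 0, assemble
  H = (EN − 2FM + GL) / (2(EG − F²)) = -1/2.
At (u, v) = (pi/2, 9/2): H = -1/2.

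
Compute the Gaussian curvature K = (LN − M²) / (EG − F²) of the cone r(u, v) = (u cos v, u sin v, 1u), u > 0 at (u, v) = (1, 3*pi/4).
K = 0

Coefficients of the first fundamental form: E = 2, F = 0, G = u^2.
Coefficients of the second fundamental form: L = 0, M = 0, N = sqrt(2)*u^2/(2*Abs(u)).
Assemble K = (LN − M²)/(EG − F²) = 0. At (u, v) = (1, 3*pi/4): K = 0.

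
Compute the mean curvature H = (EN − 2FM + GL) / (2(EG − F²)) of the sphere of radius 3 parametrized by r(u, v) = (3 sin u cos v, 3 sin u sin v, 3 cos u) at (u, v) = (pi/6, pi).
H = -1/3

With E = 9, F = 0, G = 9*sin(u)^2, L = -3*sin(u)/Abs(sin(u)), M = 0, N = -3*sin(u)^3/Abs(sin(u)), assemble
  H = (EN − 2FM + GL) / (2(EG − F²)) = -sin(u)/(3*Abs(sin(u))).
At (u, v) = (pi/6, pi): H = -1/3.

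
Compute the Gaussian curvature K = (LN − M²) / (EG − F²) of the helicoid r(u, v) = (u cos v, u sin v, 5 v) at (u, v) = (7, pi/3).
K = -25/5476

Coefficients of the first fundamental form: E = 1, F = 0, G = u^2 + 25.
Coefficients of the second fundamental form: L = 0, M = -5/sqrt(u^2 + 25), N = 0.
Assemble K = (LN − M²)/(EG − F²) = -25/(u^2 + 25)^2. At (u, v) = (7, pi/3): K = -25/5476.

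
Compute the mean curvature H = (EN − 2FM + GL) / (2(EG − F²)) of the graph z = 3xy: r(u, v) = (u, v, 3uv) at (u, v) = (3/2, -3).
H = 972*sqrt(409)/167281

With E = 9*v^2 + 1, F = 9*u*v, G = 9*u^2 + 1, L = 0, M = 3/sqrt(9*u^2 + 9*v^2 + 1), N = 0, assemble
  H = (EN − 2FM + GL) / (2(EG − F²)) = -27*u*v/(9*u^2 + 9*v^2 + 1)^(3/2).
At (u, v) = (3/2, -3): H = 972*sqrt(409)/167281.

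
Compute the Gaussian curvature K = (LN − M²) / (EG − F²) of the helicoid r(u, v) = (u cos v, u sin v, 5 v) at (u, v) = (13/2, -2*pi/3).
K = -400/72361

Coefficients of the first fundamental form: E = 1, F = 0, G = u^2 + 25.
Coefficients of the second fundamental form: L = 0, M = -5/sqrt(u^2 + 25), N = 0.
Assemble K = (LN − M²)/(EG − F²) = -25/(u^2 + 25)^2. At (u, v) = (13/2, -2*pi/3): K = -400/72361.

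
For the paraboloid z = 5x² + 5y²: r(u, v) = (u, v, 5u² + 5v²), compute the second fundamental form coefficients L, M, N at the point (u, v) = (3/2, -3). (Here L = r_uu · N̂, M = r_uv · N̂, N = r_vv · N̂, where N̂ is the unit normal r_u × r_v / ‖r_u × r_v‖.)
L = 5*sqrt(1126)/563;  M = 0;  N = 5*sqrt(1126)/563

Compute the unit normal N̂(u, v) = (-10*u/sqrt(100*u^2 + 100*v^2 + 1), -10*v/sqrt(100*u^2 + 100*v^2 + 1), 1/sqrt(100*u^2 + 100*v^2 + 1)), and the second partials r_uu, r_uv, r_vv. Take dot products:
  L(u, v) = r_uu · N̂ = 10/sqrt(100*u^2 + 100*v^2 + 1),
  M(u, v) = r_uv · N̂ = 0,
  N(u, v) = r_vv · N̂ = 10/sqrt(100*u^2 + 100*v^2 + 1).
Evaluating at (u, v) = (3/2, -3):
  L = 5*sqrt(1126)/563, M = 0, N = 5*sqrt(1126)/563.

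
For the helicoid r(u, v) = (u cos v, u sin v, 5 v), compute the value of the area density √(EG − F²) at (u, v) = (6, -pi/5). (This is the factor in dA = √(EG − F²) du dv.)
√(EG − F²)|_{(6, -pi/5)} = sqrt(61)

E = 1, F = 0, G = u^2 + 25, so EG − F² = u^2 + 25. Taking the positive square root: √(EG − F²) = sqrt(u^2 + 25). At (u, v) = (6, -pi/5): sqrt(61).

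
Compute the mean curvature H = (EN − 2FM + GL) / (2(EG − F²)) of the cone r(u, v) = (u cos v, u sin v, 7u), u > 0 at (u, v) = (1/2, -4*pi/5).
H = 7*sqrt(2)/10

With E = 50, F = 0, G = u^2, L = 0, M = 0, N = 7*sqrt(2)*u^2/(10*Abs(u)), assemble
  H = (EN − 2FM + GL) / (2(EG − F²)) = 7*sqrt(2)/(20*Abs(u)).
At (u, v) = (1/2, -4*pi/5): H = 7*sqrt(2)/10.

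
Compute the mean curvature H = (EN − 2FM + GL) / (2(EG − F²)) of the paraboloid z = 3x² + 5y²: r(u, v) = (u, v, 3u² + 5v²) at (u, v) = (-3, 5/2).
H = 3503*sqrt(38)/180500

With E = 36*u^2 + 1, F = 60*u*v, G = 100*v^2 + 1, L = 6/sqrt(36*u^2 + 100*v^2 + 1), M = 0, N = 10/sqrt(36*u^2 + 100*v^2 + 1), assemble
  H = (EN − 2FM + GL) / (2(EG − F²)) = 4*(45*u^2 + 75*v^2 + 2)/(36*u^2 + 100*v^2 + 1)^(3/2).
At (u, v) = (-3, 5/2): H = 3503*sqrt(38)/180500.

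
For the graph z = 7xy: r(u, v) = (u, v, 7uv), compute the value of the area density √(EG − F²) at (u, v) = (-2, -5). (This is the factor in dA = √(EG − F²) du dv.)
√(EG − F²)|_{(-2, -5)} = 3*sqrt(158)

E = 49*v^2 + 1, F = 49*u*v, G = 49*u^2 + 1, so EG − F² = 49*u^2 + 49*v^2 + 1. Taking the positive square root: √(EG − F²) = sqrt(49*u^2 + 49*v^2 + 1). At (u, v) = (-2, -5): 3*sqrt(158).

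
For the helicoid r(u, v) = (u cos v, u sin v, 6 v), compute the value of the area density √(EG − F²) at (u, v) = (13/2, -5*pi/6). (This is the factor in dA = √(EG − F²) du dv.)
√(EG − F²)|_{(13/2, -5*pi/6)} = sqrt(313)/2

E = 1, F = 0, G = u^2 + 36, so EG − F² = u^2 + 36. Taking the positive square root: √(EG − F²) = sqrt(u^2 + 36). At (u, v) = (13/2, -5*pi/6): sqrt(313)/2.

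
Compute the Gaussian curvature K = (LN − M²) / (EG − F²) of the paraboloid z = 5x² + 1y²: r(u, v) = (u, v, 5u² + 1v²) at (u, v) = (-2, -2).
K = 20/173889

Coefficients of the first fundamental form: E = 100*u^2 + 1, F = 20*u*v, G = 4*v^2 + 1.
Coefficients of the second fundamental form: L = 10/sqrt(100*u^2 + 4*v^2 + 1), M = 0, N = 2/sqrt(100*u^2 + 4*v^2 + 1).
Assemble K = (LN − M²)/(EG − F²) = 20/(10000*u^4 + 800*u^2*v^2 + 200*u^2 + 16*v^4 + 8*v^2 + 1). At (u, v) = (-2, -2): K = 20/173889.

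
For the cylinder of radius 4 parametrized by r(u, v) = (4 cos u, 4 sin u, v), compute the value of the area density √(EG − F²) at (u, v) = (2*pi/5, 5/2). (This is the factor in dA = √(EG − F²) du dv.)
√(EG − F²)|_{(2*pi/5, 5/2)} = 4

E = 16, F = 0, G = 1, so EG − F² = 16. Taking the positive square root: √(EG − F²) = 4. At (u, v) = (2*pi/5, 5/2): 4.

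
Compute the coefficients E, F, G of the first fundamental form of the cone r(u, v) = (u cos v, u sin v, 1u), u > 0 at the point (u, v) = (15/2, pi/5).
E = 2;  F = 0;  G = 225/4

Partials: r_u = (cos(v), sin(v), 1), r_v = (-u*sin(v), u*cos(v), 0). As functions of (u, v):
  E = r_u · r_u = 2,
  F = r_u · r_v = 0,
  G = r_v · r_v = u^2.
Evaluating at (u, v) = (15/2, pi/5): E = 2, F = 0, G = 225/4.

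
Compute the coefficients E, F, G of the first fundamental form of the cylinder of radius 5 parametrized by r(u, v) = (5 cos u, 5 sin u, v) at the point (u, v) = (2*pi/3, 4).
E = 25;  F = 0;  G = 1

Partials: r_u = (-5*sin(u), 5*cos(u), 0), r_v = (0, 0, 1). As functions of (u, v):
  E = r_u · r_u = 25,
  F = r_u · r_v = 0,
  G = r_v · r_v = 1.
Evaluating at (u, v) = (2*pi/3, 4): E = 25, F = 0, G = 1.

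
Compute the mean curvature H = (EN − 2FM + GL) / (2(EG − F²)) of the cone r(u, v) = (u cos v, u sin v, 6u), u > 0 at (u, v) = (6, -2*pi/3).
H = sqrt(37)/74

With E = 37, F = 0, G = u^2, L = 0, M = 0, N = 6*sqrt(37)*u^2/(37*Abs(u)), assemble
  H = (EN − 2FM + GL) / (2(EG − F²)) = 3*sqrt(37)/(37*Abs(u)).
At (u, v) = (6, -2*pi/3): H = sqrt(37)/74.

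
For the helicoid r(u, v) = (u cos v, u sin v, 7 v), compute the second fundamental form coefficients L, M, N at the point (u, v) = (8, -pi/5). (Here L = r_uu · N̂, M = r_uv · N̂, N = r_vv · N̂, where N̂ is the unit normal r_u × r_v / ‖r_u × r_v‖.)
L = 0;  M = -7*sqrt(113)/113;  N = 0

Compute the unit normal N̂(u, v) = (7*sin(v)/sqrt(u^2 + 49), -7*cos(v)/sqrt(u^2 + 49), u/sqrt(u^2 + 49)), and the second partials r_uu, r_uv, r_vv. Take dot products:
  L(u, v) = r_uu · N̂ = 0,
  M(u, v) = r_uv · N̂ = -7/sqrt(u^2 + 49),
  N(u, v) = r_vv · N̂ = 0.
Evaluating at (u, v) = (8, -pi/5):
  L = 0, M = -7*sqrt(113)/113, N = 0.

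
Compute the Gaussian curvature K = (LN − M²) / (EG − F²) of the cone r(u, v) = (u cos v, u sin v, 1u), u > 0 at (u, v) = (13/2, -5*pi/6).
K = 0

Coefficients of the first fundamental form: E = 2, F = 0, G = u^2.
Coefficients of the second fundamental form: L = 0, M = 0, N = sqrt(2)*u^2/(2*Abs(u)).
Assemble K = (LN − M²)/(EG − F²) = 0. At (u, v) = (13/2, -5*pi/6): K = 0.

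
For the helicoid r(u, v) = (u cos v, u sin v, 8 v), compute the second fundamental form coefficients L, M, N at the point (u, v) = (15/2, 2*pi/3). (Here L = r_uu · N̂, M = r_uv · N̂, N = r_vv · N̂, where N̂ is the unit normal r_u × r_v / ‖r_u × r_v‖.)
L = 0;  M = -16*sqrt(481)/481;  N = 0

Compute the unit normal N̂(u, v) = (8*sin(v)/sqrt(u^2 + 64), -8*cos(v)/sqrt(u^2 + 64), u/sqrt(u^2 + 64)), and the second partials r_uu, r_uv, r_vv. Take dot products:
  L(u, v) = r_uu · N̂ = 0,
  M(u, v) = r_uv · N̂ = -8/sqrt(u^2 + 64),
  N(u, v) = r_vv · N̂ = 0.
Evaluating at (u, v) = (15/2, 2*pi/3):
  L = 0, M = -16*sqrt(481)/481, N = 0.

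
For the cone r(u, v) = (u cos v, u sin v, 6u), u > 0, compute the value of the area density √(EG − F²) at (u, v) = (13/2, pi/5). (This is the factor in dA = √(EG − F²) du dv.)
√(EG − F²)|_{(13/2, pi/5)} = 13*sqrt(37)/2

E = 37, F = 0, G = u^2, so EG − F² = 37*u^2. Taking the positive square root: √(EG − F²) = sqrt(37)*Abs(u). At (u, v) = (13/2, pi/5): 13*sqrt(37)/2.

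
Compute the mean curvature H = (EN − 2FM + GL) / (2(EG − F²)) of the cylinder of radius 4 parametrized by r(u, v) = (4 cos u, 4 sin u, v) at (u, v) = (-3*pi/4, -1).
H = -1/8

With E = 16, F = 0, G = 1, L = -4, M = 0, N = 0, assemble
  H = (EN − 2FM + GL) / (2(EG − F²)) = -1/8.
At (u, v) = (-3*pi/4, -1): H = -1/8.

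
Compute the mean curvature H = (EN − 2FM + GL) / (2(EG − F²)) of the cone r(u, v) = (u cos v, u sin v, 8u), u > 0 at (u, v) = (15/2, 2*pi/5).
H = 8*sqrt(65)/975

With E = 65, F = 0, G = u^2, L = 0, M = 0, N = 8*sqrt(65)*u^2/(65*Abs(u)), assemble
  H = (EN − 2FM + GL) / (2(EG − F²)) = 4*sqrt(65)/(65*Abs(u)).
At (u, v) = (15/2, 2*pi/5): H = 8*sqrt(65)/975.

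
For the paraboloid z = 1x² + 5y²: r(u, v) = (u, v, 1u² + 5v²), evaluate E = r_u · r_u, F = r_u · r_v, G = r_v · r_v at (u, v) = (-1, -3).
E = 5;  F = 60;  G = 901

Partials: r_u = (1, 0, 2*u), r_v = (0, 1, 10*v). As functions of (u, v):
  E = r_u · r_u = 4*u^2 + 1,
  F = r_u · r_v = 20*u*v,
  G = r_v · r_v = 100*v^2 + 1.
Evaluating at (u, v) = (-1, -3): E = 5, F = 60, G = 901.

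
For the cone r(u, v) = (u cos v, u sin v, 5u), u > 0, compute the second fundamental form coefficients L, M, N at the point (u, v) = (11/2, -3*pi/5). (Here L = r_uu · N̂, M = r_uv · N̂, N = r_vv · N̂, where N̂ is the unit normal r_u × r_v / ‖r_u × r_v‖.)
L = 0;  M = 0;  N = 55*sqrt(26)/52

Compute the unit normal N̂(u, v) = (-5*sqrt(26)*u*cos(v)/(26*Abs(u)), -5*sqrt(26)*u*sin(v)/(26*Abs(u)), sqrt(26)*u/(26*Abs(u))), and the second partials r_uu, r_uv, r_vv. Take dot products:
  L(u, v) = r_uu · N̂ = 0,
  M(u, v) = r_uv · N̂ = 0,
  N(u, v) = r_vv · N̂ = 5*sqrt(26)*u^2/(26*Abs(u)).
Evaluating at (u, v) = (11/2, -3*pi/5):
  L = 0, M = 0, N = 55*sqrt(26)/52.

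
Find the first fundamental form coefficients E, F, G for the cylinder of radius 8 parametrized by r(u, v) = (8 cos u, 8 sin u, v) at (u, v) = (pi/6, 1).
E = 64;  F = 0;  G = 1

Partials: r_u = (-8*sin(u), 8*cos(u), 0), r_v = (0, 0, 1). As functions of (u, v):
  E = r_u · r_u = 64,
  F = r_u · r_v = 0,
  G = r_v · r_v = 1.
Evaluating at (u, v) = (pi/6, 1): E = 64, F = 0, G = 1.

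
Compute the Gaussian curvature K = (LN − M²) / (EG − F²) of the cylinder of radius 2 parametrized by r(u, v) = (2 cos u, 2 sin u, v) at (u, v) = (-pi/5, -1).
K = 0

Coefficients of the first fundamental form: E = 4, F = 0, G = 1.
Coefficients of the second fundamental form: L = -2, M = 0, N = 0.
Assemble K = (LN − M²)/(EG − F²) = 0. At (u, v) = (-pi/5, -1): K = 0.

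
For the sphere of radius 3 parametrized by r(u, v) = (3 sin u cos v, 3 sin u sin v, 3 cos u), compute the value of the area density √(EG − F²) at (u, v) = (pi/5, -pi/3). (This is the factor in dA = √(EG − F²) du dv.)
√(EG − F²)|_{(pi/5, -pi/3)} = 9*sqrt(10 - 2*sqrt(5))/4

E = 9, F = 0, G = 9*sin(u)^2, so EG − F² = 81*sin(u)^2. Taking the positive square root: √(EG − F²) = 9*Abs(sin(u)). At (u, v) = (pi/5, -pi/3): 9*sqrt(10 - 2*sqrt(5))/4.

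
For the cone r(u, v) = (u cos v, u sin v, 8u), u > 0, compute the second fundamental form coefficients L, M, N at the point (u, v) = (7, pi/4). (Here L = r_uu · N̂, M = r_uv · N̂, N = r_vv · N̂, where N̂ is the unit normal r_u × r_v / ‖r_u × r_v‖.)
L = 0;  M = 0;  N = 56*sqrt(65)/65

Compute the unit normal N̂(u, v) = (-8*sqrt(65)*u*cos(v)/(65*Abs(u)), -8*sqrt(65)*u*sin(v)/(65*Abs(u)), sqrt(65)*u/(65*Abs(u))), and the second partials r_uu, r_uv, r_vv. Take dot products:
  L(u, v) = r_uu · N̂ = 0,
  M(u, v) = r_uv · N̂ = 0,
  N(u, v) = r_vv · N̂ = 8*sqrt(65)*u^2/(65*Abs(u)).
Evaluating at (u, v) = (7, pi/4):
  L = 0, M = 0, N = 56*sqrt(65)/65.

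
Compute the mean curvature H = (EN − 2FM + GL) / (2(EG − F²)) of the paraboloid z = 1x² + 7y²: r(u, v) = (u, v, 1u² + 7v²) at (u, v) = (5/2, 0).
H = 183*sqrt(26)/676

With E = 4*u^2 + 1, F = 28*u*v, G = 196*v^2 + 1, L = 2/sqrt(4*u^2 + 196*v^2 + 1), M = 0, N = 14/sqrt(4*u^2 + 196*v^2 + 1), assemble
  H = (EN − 2FM + GL) / (2(EG − F²)) = 4*(7*u^2 + 49*v^2 + 2)/(4*u^2 + 196*v^2 + 1)^(3/2).
At (u, v) = (5/2, 0): H = 183*sqrt(26)/676.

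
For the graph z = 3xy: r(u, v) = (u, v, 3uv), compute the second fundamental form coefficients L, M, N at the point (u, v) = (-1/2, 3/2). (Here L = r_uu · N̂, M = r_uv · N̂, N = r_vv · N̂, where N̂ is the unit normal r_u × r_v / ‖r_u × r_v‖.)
L = 0;  M = 3*sqrt(94)/47;  N = 0

Compute the unit normal N̂(u, v) = (-3*v/sqrt(9*u^2 + 9*v^2 + 1), -3*u/sqrt(9*u^2 + 9*v^2 + 1), 1/sqrt(9*u^2 + 9*v^2 + 1)), and the second partials r_uu, r_uv, r_vv. Take dot products:
  L(u, v) = r_uu · N̂ = 0,
  M(u, v) = r_uv · N̂ = 3/sqrt(9*u^2 + 9*v^2 + 1),
  N(u, v) = r_vv · N̂ = 0.
Evaluating at (u, v) = (-1/2, 3/2):
  L = 0, M = 3*sqrt(94)/47, N = 0.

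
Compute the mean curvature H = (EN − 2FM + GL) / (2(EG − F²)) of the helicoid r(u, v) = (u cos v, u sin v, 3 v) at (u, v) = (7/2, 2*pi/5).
H = 0

With E = 1, F = 0, G = u^2 + 9, L = 0, M = -3/sqrt(u^2 + 9), N = 0, assemble
  H = (EN − 2FM + GL) / (2(EG − F²)) = 0.
At (u, v) = (7/2, 2*pi/5): H = 0.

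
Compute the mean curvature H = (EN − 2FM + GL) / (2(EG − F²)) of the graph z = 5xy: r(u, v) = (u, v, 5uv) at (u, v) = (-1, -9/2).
H = -4500*sqrt(2129)/4532641

With E = 25*v^2 + 1, F = 25*u*v, G = 25*u^2 + 1, L = 0, M = 5/sqrt(25*u^2 + 25*v^2 + 1), N = 0, assemble
  H = (EN − 2FM + GL) / (2(EG − F²)) = -125*u*v/(25*u^2 + 25*v^2 + 1)^(3/2).
At (u, v) = (-1, -9/2): H = -4500*sqrt(2129)/4532641.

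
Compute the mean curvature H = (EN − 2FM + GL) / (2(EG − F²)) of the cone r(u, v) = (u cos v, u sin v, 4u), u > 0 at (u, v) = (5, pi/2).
H = 2*sqrt(17)/85

With E = 17, F = 0, G = u^2, L = 0, M = 0, N = 4*sqrt(17)*u^2/(17*Abs(u)), assemble
  H = (EN − 2FM + GL) / (2(EG − F²)) = 2*sqrt(17)/(17*Abs(u)).
At (u, v) = (5, pi/2): H = 2*sqrt(17)/85.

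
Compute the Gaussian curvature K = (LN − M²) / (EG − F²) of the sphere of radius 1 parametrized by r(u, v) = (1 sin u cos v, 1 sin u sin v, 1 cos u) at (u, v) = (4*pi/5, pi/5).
K = 1

Coefficients of the first fundamental form: E = 1, F = 0, G = sin(u)^2.
Coefficients of the second fundamental form: L = -sin(u)/Abs(sin(u)), M = 0, N = -sin(u)^3/Abs(sin(u)).
Assemble K = (LN − M²)/(EG − F²) = 1. At (u, v) = (4*pi/5, pi/5): K = 1.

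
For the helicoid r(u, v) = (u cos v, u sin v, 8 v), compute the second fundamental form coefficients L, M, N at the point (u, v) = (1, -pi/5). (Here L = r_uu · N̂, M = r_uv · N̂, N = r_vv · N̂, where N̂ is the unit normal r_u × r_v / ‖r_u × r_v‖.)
L = 0;  M = -8*sqrt(65)/65;  N = 0

Compute the unit normal N̂(u, v) = (8*sin(v)/sqrt(u^2 + 64), -8*cos(v)/sqrt(u^2 + 64), u/sqrt(u^2 + 64)), and the second partials r_uu, r_uv, r_vv. Take dot products:
  L(u, v) = r_uu · N̂ = 0,
  M(u, v) = r_uv · N̂ = -8/sqrt(u^2 + 64),
  N(u, v) = r_vv · N̂ = 0.
Evaluating at (u, v) = (1, -pi/5):
  L = 0, M = -8*sqrt(65)/65, N = 0.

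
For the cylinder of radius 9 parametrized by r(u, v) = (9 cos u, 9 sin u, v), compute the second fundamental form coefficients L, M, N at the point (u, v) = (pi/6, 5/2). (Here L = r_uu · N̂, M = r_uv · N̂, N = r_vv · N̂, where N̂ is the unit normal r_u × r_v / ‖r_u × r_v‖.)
L = -9;  M = 0;  N = 0

Compute the unit normal N̂(u, v) = (cos(u), sin(u), 0), and the second partials r_uu, r_uv, r_vv. Take dot products:
  L(u, v) = r_uu · N̂ = -9,
  M(u, v) = r_uv · N̂ = 0,
  N(u, v) = r_vv · N̂ = 0.
Evaluating at (u, v) = (pi/6, 5/2):
  L = -9, M = 0, N = 0.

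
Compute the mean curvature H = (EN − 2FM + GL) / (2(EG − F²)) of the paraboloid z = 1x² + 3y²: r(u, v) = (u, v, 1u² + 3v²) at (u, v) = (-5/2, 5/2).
H = 304*sqrt(251)/63001

With E = 4*u^2 + 1, F = 12*u*v, G = 36*v^2 + 1, L = 2/sqrt(4*u^2 + 36*v^2 + 1), M = 0, N = 6/sqrt(4*u^2 + 36*v^2 + 1), assemble
  H = (EN − 2FM + GL) / (2(EG − F²)) = 4*(3*u^2 + 9*v^2 + 1)/(4*u^2 + 36*v^2 + 1)^(3/2).
At (u, v) = (-5/2, 5/2): H = 304*sqrt(251)/63001.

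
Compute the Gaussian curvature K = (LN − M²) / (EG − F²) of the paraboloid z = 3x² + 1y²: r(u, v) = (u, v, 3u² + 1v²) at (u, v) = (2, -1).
K = 12/22201

Coefficients of the first fundamental form: E = 36*u^2 + 1, F = 12*u*v, G = 4*v^2 + 1.
Coefficients of the second fundamental form: L = 6/sqrt(36*u^2 + 4*v^2 + 1), M = 0, N = 2/sqrt(36*u^2 + 4*v^2 + 1).
Assemble K = (LN − M²)/(EG − F²) = 12/(1296*u^4 + 288*u^2*v^2 + 72*u^2 + 16*v^4 + 8*v^2 + 1). At (u, v) = (2, -1): K = 12/22201.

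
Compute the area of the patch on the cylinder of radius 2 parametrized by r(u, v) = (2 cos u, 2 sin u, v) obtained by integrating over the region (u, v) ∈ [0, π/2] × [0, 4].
Area = 4*pi

Area = ∫∫ √(EG − F²) du dv with √(EG − F²) = 2. Integrating over [0, π/2] × [0, 4] gives 4*pi.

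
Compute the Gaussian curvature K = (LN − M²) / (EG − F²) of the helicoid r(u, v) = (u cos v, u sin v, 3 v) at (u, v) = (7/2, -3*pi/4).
K = -144/7225

Coefficients of the first fundamental form: E = 1, F = 0, G = u^2 + 9.
Coefficients of the second fundamental form: L = 0, M = -3/sqrt(u^2 + 9), N = 0.
Assemble K = (LN − M²)/(EG − F²) = -9/(u^2 + 9)^2. At (u, v) = (7/2, -3*pi/4): K = -144/7225.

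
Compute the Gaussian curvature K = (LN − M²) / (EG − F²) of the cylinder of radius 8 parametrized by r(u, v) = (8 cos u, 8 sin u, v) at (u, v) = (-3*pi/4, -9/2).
K = 0

Coefficients of the first fundamental form: E = 64, F = 0, G = 1.
Coefficients of the second fundamental form: L = -8, M = 0, N = 0.
Assemble K = (LN − M²)/(EG − F²) = 0. At (u, v) = (-3*pi/4, -9/2): K = 0.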